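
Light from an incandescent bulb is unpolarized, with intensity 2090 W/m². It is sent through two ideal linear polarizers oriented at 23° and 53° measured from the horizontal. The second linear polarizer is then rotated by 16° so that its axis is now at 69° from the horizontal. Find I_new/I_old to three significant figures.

I_new/I_old ≈ 0.643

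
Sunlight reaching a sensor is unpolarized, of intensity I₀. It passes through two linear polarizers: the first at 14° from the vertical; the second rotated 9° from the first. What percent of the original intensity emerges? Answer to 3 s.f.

≈ 48.8%

Unpolarized light through the first polarizer → I₁ = ½ I₀, now polarized at 14°.
I₂ = I₁ cos²(9°) = 0.5 · 0.9755 I₀ = 0.4878 I₀.
That is 48.78% of the incident intensity.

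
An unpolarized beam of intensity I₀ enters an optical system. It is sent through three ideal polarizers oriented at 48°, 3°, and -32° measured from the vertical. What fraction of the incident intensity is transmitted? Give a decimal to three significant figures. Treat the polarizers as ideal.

≈ 0.168 I₀

Unpolarized light through the first polarizer → I₁ = ½ I₀, now polarized at 48°.
I₂ = I₁ cos²(3° − 48°) = 0.5 I₀ · cos²(45°) = 0.25 I₀.
I₃ = I₂ cos²(-32° − 3°) = 0.25 I₀ · cos²(35°) = 0.1678 I₀.
Transmitted fraction = 0.1678.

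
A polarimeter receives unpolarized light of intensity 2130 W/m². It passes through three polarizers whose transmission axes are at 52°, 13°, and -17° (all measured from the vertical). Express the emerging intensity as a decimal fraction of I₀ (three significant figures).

Unpolarized light through the first polarizer → I₁ = 2130 W/m²/2 = 1065 W/m², polarized at 52°.
I₂ = I₁ · cos²(39°) = 1065 · 0.604 = 643.2 W/m².
I₃ = I₂ · cos²(30°) = 643.2 · 0.75 = 482.4 W/m².
Transmitted fraction = 0.2265.

I/I₀ ≈ 0.226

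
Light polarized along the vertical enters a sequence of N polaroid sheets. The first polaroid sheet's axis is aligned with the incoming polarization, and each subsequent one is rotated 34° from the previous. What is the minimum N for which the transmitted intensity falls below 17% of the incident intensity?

N = 6

First polarizer is aligned with the polarization: full transmission.
Each further stage multiplies by cos²(34°) = 0.6873.
After N polarizers: T = 0.6873^(N−1). Require T < 0.17 ⇒ N−1 > ln(0.17)/ln(0.6873) = 4.73, so N−1 ≥ 5 and N = 6.
Check: N=6 gives T = 0.1534 < 0.17; N=5 gives T = 0.2231.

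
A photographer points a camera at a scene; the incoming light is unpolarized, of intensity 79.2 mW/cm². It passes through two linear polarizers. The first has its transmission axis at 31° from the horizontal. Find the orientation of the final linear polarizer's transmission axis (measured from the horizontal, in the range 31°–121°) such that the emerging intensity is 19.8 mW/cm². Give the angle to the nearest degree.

θ ≈ 76°

Unpolarized light through the first polarizer → I₁ = ½ I₀, now polarized at 31°.
Target fraction: 19.8 / 79.2 mW/cm² = 0.25 of I₀.
Need I₂/I₀ = 0.25, so cos²(θ − 31°) = 0.25 / 0.5 = 0.5.
θ − 31° = arccos(√0.5) = 45.0°, giving θ ≈ 31 + 45.0 = 76.0°.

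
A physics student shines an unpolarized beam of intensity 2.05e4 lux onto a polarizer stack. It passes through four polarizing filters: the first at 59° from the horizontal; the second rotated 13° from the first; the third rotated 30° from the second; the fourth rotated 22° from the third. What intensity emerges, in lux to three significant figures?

Unpolarized light through the first polarizer → I₁ = 2.05e4 lux/2 = 1.025e+04 lux, polarized at 59°.
I₂ = I₁ · cos²(13°) = 1.025e+04 · 0.9494 = 9731 lux.
I₃ = I₂ · cos²(30°) = 9731 · 0.75 = 7298 lux.
I₄ = I₃ · cos²(22°) = 7298 · 0.8597 = 6274 lux.

I ≈ 6270 lux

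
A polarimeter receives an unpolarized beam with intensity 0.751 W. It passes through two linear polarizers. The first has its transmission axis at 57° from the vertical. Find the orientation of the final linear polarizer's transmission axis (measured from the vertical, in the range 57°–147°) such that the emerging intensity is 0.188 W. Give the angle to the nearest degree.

Unpolarized light through the first polarizer → I₁ = ½ I₀, now polarized at 57°.
Target fraction: 0.188 / 0.751 W = 0.2503 of I₀.
Need I₂/I₀ = 0.2503, so cos²(θ − 57°) = 0.2503 / 0.5 = 0.5007.
θ − 57° = arccos(√0.5007) = 45.0°, giving θ ≈ 57 + 45.0 = 102.0°.

θ ≈ 102°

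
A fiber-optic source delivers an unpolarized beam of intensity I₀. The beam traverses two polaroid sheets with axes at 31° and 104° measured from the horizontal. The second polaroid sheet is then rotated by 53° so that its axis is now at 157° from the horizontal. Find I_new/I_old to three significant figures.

I_new/I_old ≈ 4.04

Before rotation:
Unpolarized light through the first polarizer → I₁ = ½ I₀, now polarized at 31°.
I₂ = I₁ cos²(104° − 31°) = 0.5 I₀ · cos²(73°) = 0.04274 I₀.
After rotation:
Unpolarized light through the first polarizer → I₁ = ½ I₀, now polarized at 31°.
Angle between axes 1 and 2: 54°. I₂ = 0.5 I₀ · cos²(54°) = 0.1727 I₀.
Ratio = 0.1727 / 0.04274 = 4.042.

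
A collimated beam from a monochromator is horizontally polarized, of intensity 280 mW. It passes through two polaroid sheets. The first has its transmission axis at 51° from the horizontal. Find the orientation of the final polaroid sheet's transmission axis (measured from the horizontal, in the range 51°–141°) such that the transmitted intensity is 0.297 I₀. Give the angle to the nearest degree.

θ ≈ 81°

I₁ = I₀ cos²(51° − 0°) = I₀ cos²(51°) = 0.396 I₀.
Need I₂/I₀ = 0.297, so cos²(θ − 51°) = 0.297 / 0.396 = 0.7499.
θ − 51° = arccos(√0.7499) = 30.0°, giving θ ≈ 51 + 30.0 = 81.0°.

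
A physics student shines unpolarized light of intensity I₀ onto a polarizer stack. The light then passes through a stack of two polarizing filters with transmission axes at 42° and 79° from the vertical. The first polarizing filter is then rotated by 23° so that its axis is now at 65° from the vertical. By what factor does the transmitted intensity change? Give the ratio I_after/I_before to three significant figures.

I_new/I_old ≈ 1.48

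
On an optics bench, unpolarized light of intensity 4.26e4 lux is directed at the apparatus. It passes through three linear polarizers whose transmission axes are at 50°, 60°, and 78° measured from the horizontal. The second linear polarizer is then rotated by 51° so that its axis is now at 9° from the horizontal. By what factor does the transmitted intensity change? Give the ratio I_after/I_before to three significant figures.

I_new/I_old ≈ 0.0834

Before rotation:
Unpolarized light through the first polarizer → I₁ = ½ I₀, now polarized at 50°.
I₂ = I₁ cos²(60° − 50°) = 0.5 I₀ · cos²(10°) = 0.4849 I₀.
I₃ = I₂ cos²(78° − 60°) = 0.4849 I₀ · cos²(18°) = 0.4386 I₀.
After rotation:
Unpolarized light through the first polarizer → I₁ = ½ I₀, now polarized at 50°.
I₂ = I₁ cos²(9° − 50°) = 0.5 I₀ · cos²(41°) = 0.2848 I₀.
I₃ = I₂ cos²(78° − 9°) = 0.2848 I₀ · cos²(69°) = 0.03658 I₀.
Ratio = 0.03658 / 0.4386 = 0.08339.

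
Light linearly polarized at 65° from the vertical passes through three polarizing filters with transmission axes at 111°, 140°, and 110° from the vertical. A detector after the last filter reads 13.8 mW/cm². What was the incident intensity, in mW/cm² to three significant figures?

I₀ ≈ 49.8 mW/cm²

I₁ = I₀ cos²(111° − 65°) = I₀ cos²(46°) = 0.4826 I₀.
I₂ = I₁ cos²(140° − 111°) = 0.4826 I₀ · cos²(29°) = 0.3691 I₀.
I₃ = I₂ cos²(110° − 140°) = 0.3691 I₀ · cos²(30°) = 0.2768 I₀.
So 13.8 mW/cm² = 0.2768 I₀, giving I₀ = 13.8/0.2768 = 49.85 mW/cm².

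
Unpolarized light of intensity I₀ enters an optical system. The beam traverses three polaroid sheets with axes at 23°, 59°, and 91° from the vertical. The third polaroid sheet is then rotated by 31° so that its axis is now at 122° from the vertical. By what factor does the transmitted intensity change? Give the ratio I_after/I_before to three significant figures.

Before rotation:
Unpolarized light through the first polarizer → I₁ = ½ I₀, now polarized at 23°.
I₂ = I₁ cos²(59° − 23°) = 0.5 I₀ · cos²(36°) = 0.3273 I₀.
I₃ = I₂ cos²(91° − 59°) = 0.3273 I₀ · cos²(32°) = 0.2354 I₀.
After rotation:
Unpolarized light through the first polarizer → I₁ = ½ I₀, now polarized at 23°.
I₂ = I₁ cos²(59° − 23°) = 0.5 I₀ · cos²(36°) = 0.3273 I₀.
I₃ = I₂ cos²(122° − 59°) = 0.3273 I₀ · cos²(63°) = 0.06745 I₀.
Ratio = 0.06745 / 0.2354 = 0.2866.

I_new/I_old ≈ 0.287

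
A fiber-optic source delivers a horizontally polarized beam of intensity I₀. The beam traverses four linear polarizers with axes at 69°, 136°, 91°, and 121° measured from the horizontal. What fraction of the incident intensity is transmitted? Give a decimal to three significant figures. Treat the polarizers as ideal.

≈ 0.00735 I₀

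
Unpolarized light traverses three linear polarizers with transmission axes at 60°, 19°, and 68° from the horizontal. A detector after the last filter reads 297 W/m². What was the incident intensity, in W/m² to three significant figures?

Unpolarized light through the first polarizer → I₁ = ½ I₀, now polarized at 60°.
I₂ = I₁ cos²(19° − 60°) = 0.5 I₀ · cos²(41°) = 0.2848 I₀.
I₃ = I₂ cos²(68° − 19°) = 0.2848 I₀ · cos²(49°) = 0.1226 I₀.
So 297 W/m² = 0.1226 I₀, giving I₀ = 297/0.1226 = 2423 W/m².

I₀ ≈ 2420 W/m²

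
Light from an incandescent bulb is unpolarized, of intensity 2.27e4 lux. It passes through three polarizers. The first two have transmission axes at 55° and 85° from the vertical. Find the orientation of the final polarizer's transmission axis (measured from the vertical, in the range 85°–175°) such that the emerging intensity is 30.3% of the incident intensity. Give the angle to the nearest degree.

Unpolarized light through the first polarizer → I₁ = ½ I₀, now polarized at 55°.
I₂ = I₁ cos²(85° − 55°) = 0.5 I₀ · cos²(30°) = 0.375 I₀.
Need I₃/I₀ = 0.303, so cos²(θ − 85°) = 0.303 / 0.375 = 0.808.
θ − 85° = arccos(√0.808) = 26.0°, giving θ ≈ 85 + 26.0 = 111.0°.

θ ≈ 111°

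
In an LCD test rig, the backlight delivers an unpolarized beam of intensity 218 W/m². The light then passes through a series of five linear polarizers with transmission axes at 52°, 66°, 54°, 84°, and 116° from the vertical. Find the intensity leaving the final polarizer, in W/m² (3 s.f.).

Unpolarized light through the first polarizer → I₁ = 218 W/m²/2 = 109 W/m², polarized at 52°.
I₂ = I₁ · cos²(14°) = 109 · 0.9415 = 102.6 W/m².
I₃ = I₂ · cos²(12°) = 102.6 · 0.9568 = 98.18 W/m².
I₄ = I₃ · cos²(30°) = 98.18 · 0.75 = 73.64 W/m².
I₅ = I₄ · cos²(32°) = 73.64 · 0.7192 = 52.96 W/m².

I ≈ 53.0 W/m²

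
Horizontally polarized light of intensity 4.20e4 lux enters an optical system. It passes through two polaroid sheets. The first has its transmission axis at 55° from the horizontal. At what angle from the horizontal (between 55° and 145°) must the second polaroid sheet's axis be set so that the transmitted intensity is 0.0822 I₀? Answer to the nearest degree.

I₁ = I₀ cos²(55° − 0°) = I₀ cos²(55°) = 0.329 I₀.
Need I₂/I₀ = 0.0822, so cos²(θ − 55°) = 0.0822 / 0.329 = 0.2499.
θ − 55° = arccos(√0.2499) = 60.0°, giving θ ≈ 55 + 60.0 = 115.0°.

θ ≈ 115°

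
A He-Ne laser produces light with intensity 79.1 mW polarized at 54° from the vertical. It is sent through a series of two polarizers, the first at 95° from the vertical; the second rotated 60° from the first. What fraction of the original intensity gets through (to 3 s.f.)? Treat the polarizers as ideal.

By Malus's law, I₁ = 79.1 mW · cos²(41°) = 45.05 mW.
I₂ = I₁ · cos²(60°) = 45.05 · 0.25 = 11.26 mW.
Transmitted fraction = 0.1424.

I/I₀ ≈ 0.142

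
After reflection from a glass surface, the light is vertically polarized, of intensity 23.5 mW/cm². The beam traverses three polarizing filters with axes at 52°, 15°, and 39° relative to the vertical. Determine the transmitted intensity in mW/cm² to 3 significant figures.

I₁ = 23.5 mW/cm² · cos²(52°) = 8.907 mW/cm².
I₂ = I₁ · cos²(37°) = 8.907 · 0.6378 = 5.681 mW/cm².
I₃ = I₂ · cos²(24°) = 5.681 · 0.8346 = 4.741 mW/cm².

I ≈ 4.74 mW/cm²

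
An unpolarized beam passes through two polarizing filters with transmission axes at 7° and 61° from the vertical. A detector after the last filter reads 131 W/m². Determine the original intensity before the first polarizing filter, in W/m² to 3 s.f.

I₀ ≈ 758 W/m²

Unpolarized light through the first polarizer → I₁ = ½ I₀, now polarized at 7°.
I₂ = I₁ cos²(61° − 7°) = 0.5 I₀ · cos²(54°) = 0.1727 I₀.
So 131 W/m² = 0.1727 I₀, giving I₀ = 131/0.1727 = 758.3 W/m².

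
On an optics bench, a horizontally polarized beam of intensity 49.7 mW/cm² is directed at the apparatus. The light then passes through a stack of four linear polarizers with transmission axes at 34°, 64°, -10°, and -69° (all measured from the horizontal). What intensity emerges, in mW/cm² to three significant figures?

I ≈ 0.516 mW/cm²

By Malus's law, I₁ = 49.7 mW/cm² · cos²(34°) = 34.16 mW/cm².
I₂ = I₁ · cos²(30°) = 34.16 · 0.75 = 25.62 mW/cm².
I₃ = I₂ · cos²(74°) = 25.62 · 0.07598 = 1.946 mW/cm².
I₄ = I₃ · cos²(59°) = 1.946 · 0.2653 = 0.5163 mW/cm².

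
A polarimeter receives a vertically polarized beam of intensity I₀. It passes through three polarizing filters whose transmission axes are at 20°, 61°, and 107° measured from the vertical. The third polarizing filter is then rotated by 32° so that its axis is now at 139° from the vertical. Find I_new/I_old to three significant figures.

I_new/I_old ≈ 0.0896

Before rotation:
I₁ = I₀ cos²(20° − 0°) = I₀ cos²(20°) = 0.883 I₀.
I₂ = I₁ cos²(61° − 20°) = 0.883 I₀ · cos²(41°) = 0.503 I₀.
I₃ = I₂ cos²(107° − 61°) = 0.503 I₀ · cos²(46°) = 0.2427 I₀.
After rotation:
I₁ = I₀ cos²(20° − 0°) = I₀ cos²(20°) = 0.883 I₀.
I₂ = I₁ cos²(61° − 20°) = 0.883 I₀ · cos²(41°) = 0.503 I₀.
I₃ = I₂ cos²(139° − 61°) = 0.503 I₀ · cos²(78°) = 0.02174 I₀.
Ratio = 0.02174 / 0.2427 = 0.08958.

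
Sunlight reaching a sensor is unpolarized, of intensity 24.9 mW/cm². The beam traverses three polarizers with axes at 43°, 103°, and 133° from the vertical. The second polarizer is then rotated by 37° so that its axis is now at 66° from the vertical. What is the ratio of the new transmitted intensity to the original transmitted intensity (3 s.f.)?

Before rotation:
Unpolarized light through the first polarizer → I₁ = ½ I₀, now polarized at 43°.
I₂ = I₁ cos²(103° − 43°) = 0.5 I₀ · cos²(60°) = 0.125 I₀.
I₃ = I₂ cos²(133° − 103°) = 0.125 I₀ · cos²(30°) = 0.09375 I₀.
After rotation:
Unpolarized light through the first polarizer → I₁ = ½ I₀, now polarized at 43°.
I₂ = I₁ cos²(66° − 43°) = 0.5 I₀ · cos²(23°) = 0.4237 I₀.
I₃ = I₂ cos²(133° − 66°) = 0.4237 I₀ · cos²(67°) = 0.06468 I₀.
Ratio = 0.06468 / 0.09375 = 0.6899.

I_new/I_old ≈ 0.690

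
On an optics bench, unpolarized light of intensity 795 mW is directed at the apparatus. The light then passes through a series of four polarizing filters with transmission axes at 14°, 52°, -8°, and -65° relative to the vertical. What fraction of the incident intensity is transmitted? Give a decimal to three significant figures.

Unpolarized light through the first polarizer → I₁ = 795 mW/2 = 397.5 mW, polarized at 14°.
I₂ = I₁ · cos²(38°) = 397.5 · 0.621 = 246.8 mW.
I₃ = I₂ · cos²(60°) = 246.8 · 0.25 = 61.71 mW.
I₄ = I₃ · cos²(57°) = 61.71 · 0.2966 = 18.3 mW.
Transmitted fraction = 0.02302.

I/I₀ ≈ 0.0230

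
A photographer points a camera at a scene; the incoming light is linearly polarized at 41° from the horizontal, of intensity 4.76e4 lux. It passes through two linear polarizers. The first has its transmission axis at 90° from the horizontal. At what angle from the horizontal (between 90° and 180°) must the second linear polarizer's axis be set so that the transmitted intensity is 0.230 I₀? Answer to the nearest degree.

θ ≈ 133°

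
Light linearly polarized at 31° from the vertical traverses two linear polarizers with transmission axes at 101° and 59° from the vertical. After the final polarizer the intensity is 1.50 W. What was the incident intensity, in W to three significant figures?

I₀ ≈ 23.2 W

By Malus's law, I₁ = I₀ cos²(101° − 31°) = I₀ cos²(70°) = 0.117 I₀.
I₂ = I₁ cos²(59° − 101°) = 0.117 I₀ · cos²(42°) = 0.0646 I₀.
So 1.50 W = 0.0646 I₀, giving I₀ = 1.50/0.0646 = 23.22 W.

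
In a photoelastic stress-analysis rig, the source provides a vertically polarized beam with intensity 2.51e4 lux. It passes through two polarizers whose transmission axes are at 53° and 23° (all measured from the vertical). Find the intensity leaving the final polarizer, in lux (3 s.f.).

I₁ = 2.51e4 lux · cos²(53°) = 9091 lux.
I₂ = I₁ · cos²(30°) = 9091 · 0.75 = 6818 lux.

I ≈ 6820 lux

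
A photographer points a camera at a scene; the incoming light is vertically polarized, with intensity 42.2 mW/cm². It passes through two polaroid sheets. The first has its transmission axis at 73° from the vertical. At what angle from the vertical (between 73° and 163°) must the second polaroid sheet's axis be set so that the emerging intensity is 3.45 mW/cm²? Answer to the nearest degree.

θ ≈ 85°

By Malus's law, I₁ = I₀ cos²(73° − 0°) = I₀ cos²(73°) = 0.08548 I₀.
Target fraction: 3.45 / 42.2 mW/cm² = 0.08175 of I₀.
Need I₂/I₀ = 0.08175, so cos²(θ − 73°) = 0.08175 / 0.08548 = 0.9564.
θ − 73° = arccos(√0.9564) = 12.1°, giving θ ≈ 73 + 12.1 = 85.1°.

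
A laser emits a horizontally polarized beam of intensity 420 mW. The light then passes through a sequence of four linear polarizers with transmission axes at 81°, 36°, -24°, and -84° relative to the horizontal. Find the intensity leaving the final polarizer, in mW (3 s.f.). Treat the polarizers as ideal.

By Malus's law, I₁ = 420 mW · cos²(81°) = 10.28 mW.
I₂ = I₁ · cos²(45°) = 10.28 · 0.5 = 5.139 mW.
I₃ = I₂ · cos²(60°) = 5.139 · 0.25 = 1.285 mW.
I₄ = I₃ · cos²(60°) = 1.285 · 0.25 = 0.3212 mW.

I ≈ 0.321 mW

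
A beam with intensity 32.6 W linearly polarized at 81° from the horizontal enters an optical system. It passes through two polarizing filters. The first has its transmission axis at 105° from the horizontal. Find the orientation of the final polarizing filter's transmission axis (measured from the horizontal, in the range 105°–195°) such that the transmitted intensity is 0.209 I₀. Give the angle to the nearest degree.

I₁ = I₀ cos²(105° − 81°) = I₀ cos²(24°) = 0.8346 I₀.
Need I₂/I₀ = 0.209, so cos²(θ − 105°) = 0.209 / 0.8346 = 0.2504.
θ − 105° = arccos(√0.2504) = 60.0°, giving θ ≈ 105 + 60.0 = 165.0°.

θ ≈ 165°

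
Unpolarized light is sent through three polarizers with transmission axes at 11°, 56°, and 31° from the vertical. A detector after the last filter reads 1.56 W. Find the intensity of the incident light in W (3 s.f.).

Unpolarized light through the first polarizer → I₁ = ½ I₀, now polarized at 11°.
I₂ = I₁ cos²(56° − 11°) = 0.5 I₀ · cos²(45°) = 0.25 I₀.
I₃ = I₂ cos²(31° − 56°) = 0.25 I₀ · cos²(25°) = 0.2053 I₀.
So 1.56 W = 0.2053 I₀, giving I₀ = 1.56/0.2053 = 7.597 W.

I₀ ≈ 7.60 W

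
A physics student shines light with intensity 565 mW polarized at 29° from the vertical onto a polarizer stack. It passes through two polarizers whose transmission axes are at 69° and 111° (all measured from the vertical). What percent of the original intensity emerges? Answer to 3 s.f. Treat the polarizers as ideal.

I₁ = 565 mW · cos²(40°) = 331.6 mW.
I₂ = I₁ · cos²(42°) = 331.6 · 0.5523 = 183.1 mW.
That is 32.41% of the incident intensity.

≈ 32.4%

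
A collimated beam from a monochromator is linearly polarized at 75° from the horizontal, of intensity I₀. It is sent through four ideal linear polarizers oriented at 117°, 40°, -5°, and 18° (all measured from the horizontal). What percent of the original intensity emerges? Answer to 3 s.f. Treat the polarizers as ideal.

I₁ = I₀ cos²(117° − 75°) = I₀ cos²(42°) = 0.5523 I₀.
I₂ = I₁ cos²(40° − 117°) = 0.5523 I₀ · cos²(77°) = 0.02795 I₀.
I₃ = I₂ cos²(-5° − 40°) = 0.02795 I₀ · cos²(45°) = 0.01397 I₀.
I₄ = I₃ cos²(18° + 5°) = 0.01397 I₀ · cos²(23°) = 0.01184 I₀.
That is 1.184% of the incident intensity.

≈ 1.18%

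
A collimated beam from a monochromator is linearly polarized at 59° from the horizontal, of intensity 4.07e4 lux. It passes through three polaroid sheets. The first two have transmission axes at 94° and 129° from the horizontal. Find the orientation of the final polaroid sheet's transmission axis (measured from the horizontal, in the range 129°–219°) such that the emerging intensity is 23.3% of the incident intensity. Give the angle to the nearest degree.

I₁ = I₀ cos²(94° − 59°) = I₀ cos²(35°) = 0.671 I₀.
I₂ = I₁ cos²(129° − 94°) = 0.671 I₀ · cos²(35°) = 0.4503 I₀.
Need I₃/I₀ = 0.233, so cos²(θ − 129°) = 0.233 / 0.4503 = 0.5175.
θ − 129° = arccos(√0.5175) = 44.0°, giving θ ≈ 129 + 44.0 = 173.0°.

θ ≈ 173°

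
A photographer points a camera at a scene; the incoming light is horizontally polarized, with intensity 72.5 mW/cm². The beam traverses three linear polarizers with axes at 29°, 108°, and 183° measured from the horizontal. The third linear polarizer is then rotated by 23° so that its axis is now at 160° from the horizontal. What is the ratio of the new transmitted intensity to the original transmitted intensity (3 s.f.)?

I_new/I_old ≈ 5.66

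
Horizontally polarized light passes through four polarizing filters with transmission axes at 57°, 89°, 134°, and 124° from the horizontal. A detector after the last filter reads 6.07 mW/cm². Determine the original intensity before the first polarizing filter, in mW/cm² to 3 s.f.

I₀ ≈ 58.7 mW/cm²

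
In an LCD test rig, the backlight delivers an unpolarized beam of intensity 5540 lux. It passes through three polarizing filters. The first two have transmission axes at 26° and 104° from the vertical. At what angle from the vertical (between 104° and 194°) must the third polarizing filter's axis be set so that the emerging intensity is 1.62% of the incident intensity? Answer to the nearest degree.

θ ≈ 134°

Unpolarized light through the first polarizer → I₁ = ½ I₀, now polarized at 26°.
I₂ = I₁ cos²(104° − 26°) = 0.5 I₀ · cos²(78°) = 0.02161 I₀.
Need I₃/I₀ = 0.0162, so cos²(θ − 104°) = 0.0162 / 0.02161 = 0.7495.
θ − 104° = arccos(√0.7495) = 30.0°, giving θ ≈ 104 + 30.0 = 134.0°.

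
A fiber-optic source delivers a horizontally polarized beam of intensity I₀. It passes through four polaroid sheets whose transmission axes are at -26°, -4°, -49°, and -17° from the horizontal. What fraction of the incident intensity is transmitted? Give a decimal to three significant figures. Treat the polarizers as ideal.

I₁ = I₀ cos²(-26° − 0°) = I₀ cos²(26°) = 0.8078 I₀.
I₂ = I₁ cos²(-4° + 26°) = 0.8078 I₀ · cos²(22°) = 0.6945 I₀.
I₃ = I₂ cos²(-49° + 4°) = 0.6945 I₀ · cos²(45°) = 0.3472 I₀.
I₄ = I₃ cos²(-17° + 49°) = 0.3472 I₀ · cos²(32°) = 0.2497 I₀.
Transmitted fraction = 0.2497.

≈ 0.250 I₀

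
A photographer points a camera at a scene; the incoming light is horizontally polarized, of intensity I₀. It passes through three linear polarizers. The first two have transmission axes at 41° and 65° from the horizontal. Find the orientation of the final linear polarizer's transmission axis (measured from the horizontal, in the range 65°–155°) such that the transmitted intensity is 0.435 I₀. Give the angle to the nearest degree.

θ ≈ 82°

I₁ = I₀ cos²(41° − 0°) = I₀ cos²(41°) = 0.5696 I₀.
I₂ = I₁ cos²(65° − 41°) = 0.5696 I₀ · cos²(24°) = 0.4754 I₀.
Need I₃/I₀ = 0.435, so cos²(θ − 65°) = 0.435 / 0.4754 = 0.9151.
θ − 65° = arccos(√0.9151) = 16.9°, giving θ ≈ 65 + 16.9 = 81.9°.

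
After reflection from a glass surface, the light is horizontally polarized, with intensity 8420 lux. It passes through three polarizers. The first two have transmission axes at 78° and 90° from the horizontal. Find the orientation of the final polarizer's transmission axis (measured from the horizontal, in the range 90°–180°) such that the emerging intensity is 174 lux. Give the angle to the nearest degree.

θ ≈ 135°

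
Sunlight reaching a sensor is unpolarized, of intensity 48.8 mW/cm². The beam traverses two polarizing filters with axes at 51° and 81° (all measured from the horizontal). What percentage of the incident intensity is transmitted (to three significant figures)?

Unpolarized light through the first polarizer → I₁ = 48.8 mW/cm²/2 = 24.4 mW/cm², polarized at 51°.
I₂ = I₁ · cos²(30°) = 24.4 · 0.75 = 18.3 mW/cm².
That is 37.5% of the incident intensity.

≈ 37.5%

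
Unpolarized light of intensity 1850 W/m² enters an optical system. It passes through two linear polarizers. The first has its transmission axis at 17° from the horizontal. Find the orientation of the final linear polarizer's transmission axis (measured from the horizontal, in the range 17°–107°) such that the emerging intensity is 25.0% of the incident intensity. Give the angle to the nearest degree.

Unpolarized light through the first polarizer → I₁ = ½ I₀, now polarized at 17°.
Need I₂/I₀ = 0.25, so cos²(θ − 17°) = 0.25 / 0.5 = 0.5.
θ − 17° = arccos(√0.5) = 45.0°, giving θ ≈ 17 + 45.0 = 62.0°.

θ ≈ 62°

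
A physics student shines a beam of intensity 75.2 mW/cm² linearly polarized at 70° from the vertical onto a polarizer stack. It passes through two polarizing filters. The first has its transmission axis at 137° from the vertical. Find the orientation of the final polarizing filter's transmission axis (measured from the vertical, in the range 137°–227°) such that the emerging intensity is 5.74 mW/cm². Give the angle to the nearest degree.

θ ≈ 182°

I₁ = I₀ cos²(137° − 70°) = I₀ cos²(67°) = 0.1527 I₀.
Target fraction: 5.74 / 75.2 mW/cm² = 0.07633 of I₀.
Need I₂/I₀ = 0.07633, so cos²(θ − 137°) = 0.07633 / 0.1527 = 0.5.
θ − 137° = arccos(√0.5) = 45.0°, giving θ ≈ 137 + 45.0 = 182.0°.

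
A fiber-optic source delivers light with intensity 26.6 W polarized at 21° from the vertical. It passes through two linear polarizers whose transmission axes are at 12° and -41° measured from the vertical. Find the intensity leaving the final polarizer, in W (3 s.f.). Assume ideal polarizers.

I ≈ 9.40 W

By Malus's law, I₁ = 26.6 W · cos²(9°) = 25.95 W.
I₂ = I₁ · cos²(53°) = 25.95 · 0.3622 = 9.398 W.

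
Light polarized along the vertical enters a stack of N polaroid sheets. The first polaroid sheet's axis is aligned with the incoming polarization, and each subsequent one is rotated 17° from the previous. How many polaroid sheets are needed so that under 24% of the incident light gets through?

First polarizer is aligned with the polarization: full transmission.
Each further stage multiplies by cos²(17°) = 0.9145.
After N polarizers: T = 0.9145^(N−1). Require T < 0.24 ⇒ N−1 > ln(0.24)/ln(0.9145) = 15.97, so N−1 ≥ 16 and N = 17.
Check: N=17 gives T = 0.2394 < 0.24; N=16 gives T = 0.2618.

N = 17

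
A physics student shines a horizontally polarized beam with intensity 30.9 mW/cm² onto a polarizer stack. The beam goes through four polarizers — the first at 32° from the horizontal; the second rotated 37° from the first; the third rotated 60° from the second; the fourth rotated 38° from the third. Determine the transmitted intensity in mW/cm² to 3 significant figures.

I ≈ 2.20 mW/cm²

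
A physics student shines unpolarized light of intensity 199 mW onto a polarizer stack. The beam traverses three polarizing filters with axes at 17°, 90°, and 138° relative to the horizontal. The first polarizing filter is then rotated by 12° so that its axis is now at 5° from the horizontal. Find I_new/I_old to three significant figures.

Before rotation:
Unpolarized light through the first polarizer → I₁ = ½ I₀, now polarized at 17°.
I₂ = I₁ cos²(90° − 17°) = 0.5 I₀ · cos²(73°) = 0.04274 I₀.
I₃ = I₂ cos²(138° − 90°) = 0.04274 I₀ · cos²(48°) = 0.01914 I₀.
After rotation:
Unpolarized light through the first polarizer → I₁ = ½ I₀, now polarized at 5°.
I₂ = I₁ cos²(90° − 5°) = 0.5 I₀ · cos²(85°) = 0.003798 I₀.
I₃ = I₂ cos²(138° − 90°) = 0.003798 I₀ · cos²(48°) = 0.001701 I₀.
Ratio = 0.001701 / 0.01914 = 0.08886.

I_new/I_old ≈ 0.0889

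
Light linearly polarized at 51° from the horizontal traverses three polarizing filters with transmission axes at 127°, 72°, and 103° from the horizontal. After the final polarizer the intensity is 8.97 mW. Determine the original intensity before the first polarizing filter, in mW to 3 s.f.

I₀ ≈ 634 mW

By Malus's law, I₁ = I₀ cos²(127° − 51°) = I₀ cos²(76°) = 0.05853 I₀.
I₂ = I₁ cos²(72° − 127°) = 0.05853 I₀ · cos²(55°) = 0.01925 I₀.
I₃ = I₂ cos²(103° − 72°) = 0.01925 I₀ · cos²(31°) = 0.01415 I₀.
So 8.97 mW = 0.01415 I₀, giving I₀ = 8.97/0.01415 = 634.1 mW.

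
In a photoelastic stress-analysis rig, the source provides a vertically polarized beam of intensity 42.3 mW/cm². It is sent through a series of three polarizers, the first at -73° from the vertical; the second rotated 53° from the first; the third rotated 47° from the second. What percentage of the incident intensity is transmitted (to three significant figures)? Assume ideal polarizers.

≈ 1.44%

By Malus's law, I₁ = 42.3 mW/cm² · cos²(73°) = 3.616 mW/cm².
I₂ = I₁ · cos²(53°) = 3.616 · 0.3622 = 1.31 mW/cm².
I₃ = I₂ · cos²(47°) = 1.31 · 0.4651 = 0.6091 mW/cm².
That is 1.44% of the incident intensity.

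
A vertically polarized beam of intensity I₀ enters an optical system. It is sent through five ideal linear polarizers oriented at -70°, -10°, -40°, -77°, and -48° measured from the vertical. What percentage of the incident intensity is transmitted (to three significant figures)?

I₁ = I₀ cos²(-70° − 0°) = I₀ cos²(70°) = 0.117 I₀.
I₂ = I₁ cos²(-10° + 70°) = 0.117 I₀ · cos²(60°) = 0.02924 I₀.
I₃ = I₂ cos²(-40° + 10°) = 0.02924 I₀ · cos²(30°) = 0.02193 I₀.
I₄ = I₃ cos²(-77° + 40°) = 0.02193 I₀ · cos²(37°) = 0.01399 I₀.
I₅ = I₄ cos²(-48° + 77°) = 0.01399 I₀ · cos²(29°) = 0.0107 I₀.
That is 1.07% of the incident intensity.

≈ 1.07%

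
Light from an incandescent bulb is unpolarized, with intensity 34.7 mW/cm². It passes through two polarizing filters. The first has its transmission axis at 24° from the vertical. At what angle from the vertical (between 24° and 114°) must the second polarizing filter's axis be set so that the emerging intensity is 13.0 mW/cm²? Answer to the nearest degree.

Unpolarized light through the first polarizer → I₁ = ½ I₀, now polarized at 24°.
Target fraction: 13.0 / 34.7 mW/cm² = 0.3746 of I₀.
Need I₂/I₀ = 0.3746, so cos²(θ − 24°) = 0.3746 / 0.5 = 0.7493.
θ − 24° = arccos(√0.7493) = 30.0°, giving θ ≈ 24 + 30.0 = 54.0°.

θ ≈ 54°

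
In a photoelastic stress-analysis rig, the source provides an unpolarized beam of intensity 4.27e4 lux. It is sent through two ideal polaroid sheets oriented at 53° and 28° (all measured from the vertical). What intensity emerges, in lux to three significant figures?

Unpolarized light through the first polarizer → I₁ = 4.27e4 lux/2 = 2.135e+04 lux, polarized at 53°.
I₂ = I₁ · cos²(25°) = 2.135e+04 · 0.8214 = 1.754e+04 lux.

I ≈ 1.75e4 lux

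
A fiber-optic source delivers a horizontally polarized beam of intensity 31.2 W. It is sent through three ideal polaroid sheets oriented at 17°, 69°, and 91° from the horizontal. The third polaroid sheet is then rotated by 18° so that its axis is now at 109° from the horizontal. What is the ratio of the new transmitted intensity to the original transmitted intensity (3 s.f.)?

Before rotation:
I₁ = I₀ cos²(17° − 0°) = I₀ cos²(17°) = 0.9145 I₀.
I₂ = I₁ cos²(69° − 17°) = 0.9145 I₀ · cos²(52°) = 0.3466 I₀.
I₃ = I₂ cos²(91° − 69°) = 0.3466 I₀ · cos²(22°) = 0.298 I₀.
After rotation:
I₁ = I₀ cos²(17° − 0°) = I₀ cos²(17°) = 0.9145 I₀.
I₂ = I₁ cos²(69° − 17°) = 0.9145 I₀ · cos²(52°) = 0.3466 I₀.
I₃ = I₂ cos²(109° − 69°) = 0.3466 I₀ · cos²(40°) = 0.2034 I₀.
Ratio = 0.2034 / 0.298 = 0.6826.

I_new/I_old ≈ 0.683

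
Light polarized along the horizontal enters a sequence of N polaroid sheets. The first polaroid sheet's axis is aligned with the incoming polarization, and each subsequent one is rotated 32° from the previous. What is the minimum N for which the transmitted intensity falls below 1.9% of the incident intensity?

N = 14

First polarizer is aligned with the polarization: full transmission.
Each further stage multiplies by cos²(32°) = 0.7192.
After N polarizers: T = 0.7192^(N−1). Require T < 0.019 ⇒ N−1 > ln(0.019)/ln(0.7192) = 12.02, so N−1 ≥ 13 and N = 14.
Check: N=14 gives T = 0.01377 < 0.019; N=13 gives T = 0.01915.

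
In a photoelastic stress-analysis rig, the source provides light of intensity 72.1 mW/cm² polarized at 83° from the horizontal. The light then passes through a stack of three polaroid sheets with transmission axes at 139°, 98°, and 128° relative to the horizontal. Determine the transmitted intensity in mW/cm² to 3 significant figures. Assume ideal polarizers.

I₁ = 72.1 mW/cm² · cos²(56°) = 22.55 mW/cm².
I₂ = I₁ · cos²(41°) = 22.55 · 0.5696 = 12.84 mW/cm².
I₃ = I₂ · cos²(30°) = 12.84 · 0.75 = 9.631 mW/cm².

I ≈ 9.63 mW/cm²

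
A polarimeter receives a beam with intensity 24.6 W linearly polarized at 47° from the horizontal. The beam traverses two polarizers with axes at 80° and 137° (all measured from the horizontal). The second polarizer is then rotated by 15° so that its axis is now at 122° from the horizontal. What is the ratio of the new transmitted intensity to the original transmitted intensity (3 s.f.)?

I_new/I_old ≈ 1.86

Before rotation:
I₁ = I₀ cos²(80° − 47°) = I₀ cos²(33°) = 0.7034 I₀.
I₂ = I₁ cos²(137° − 80°) = 0.7034 I₀ · cos²(57°) = 0.2086 I₀.
After rotation:
I₁ = I₀ cos²(80° − 47°) = I₀ cos²(33°) = 0.7034 I₀.
I₂ = I₁ cos²(122° − 80°) = 0.7034 I₀ · cos²(42°) = 0.3884 I₀.
Ratio = 0.3884 / 0.2086 = 1.862.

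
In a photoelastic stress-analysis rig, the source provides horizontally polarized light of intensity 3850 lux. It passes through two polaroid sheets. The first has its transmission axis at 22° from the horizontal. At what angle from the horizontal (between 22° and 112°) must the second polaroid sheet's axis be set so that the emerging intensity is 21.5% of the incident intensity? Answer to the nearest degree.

θ ≈ 82°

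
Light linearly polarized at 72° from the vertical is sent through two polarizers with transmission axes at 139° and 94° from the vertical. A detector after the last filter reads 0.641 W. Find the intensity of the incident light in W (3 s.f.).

I₀ ≈ 8.40 W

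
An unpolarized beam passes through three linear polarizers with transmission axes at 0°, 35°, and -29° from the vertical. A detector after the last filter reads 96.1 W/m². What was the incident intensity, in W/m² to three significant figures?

I₀ ≈ 1490 W/m²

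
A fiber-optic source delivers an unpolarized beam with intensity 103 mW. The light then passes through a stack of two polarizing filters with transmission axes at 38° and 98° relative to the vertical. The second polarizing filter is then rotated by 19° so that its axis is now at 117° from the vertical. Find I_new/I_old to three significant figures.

I_new/I_old ≈ 0.146

Before rotation:
Unpolarized light through the first polarizer → I₁ = ½ I₀, now polarized at 38°.
I₂ = I₁ cos²(98° − 38°) = 0.5 I₀ · cos²(60°) = 0.125 I₀.
After rotation:
Unpolarized light through the first polarizer → I₁ = ½ I₀, now polarized at 38°.
I₂ = I₁ cos²(117° − 38°) = 0.5 I₀ · cos²(79°) = 0.0182 I₀.
Ratio = 0.0182 / 0.125 = 0.1456.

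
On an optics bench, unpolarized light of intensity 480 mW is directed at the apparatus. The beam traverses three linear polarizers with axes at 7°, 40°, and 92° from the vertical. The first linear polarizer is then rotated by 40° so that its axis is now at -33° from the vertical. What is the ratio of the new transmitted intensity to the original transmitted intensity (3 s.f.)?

I_new/I_old ≈ 0.122

Before rotation:
Unpolarized light through the first polarizer → I₁ = ½ I₀, now polarized at 7°.
I₂ = I₁ cos²(40° − 7°) = 0.5 I₀ · cos²(33°) = 0.3517 I₀.
I₃ = I₂ cos²(92° − 40°) = 0.3517 I₀ · cos²(52°) = 0.1333 I₀.
After rotation:
Unpolarized light through the first polarizer → I₁ = ½ I₀, now polarized at -33°.
I₂ = I₁ cos²(40° + 33°) = 0.5 I₀ · cos²(73°) = 0.04274 I₀.
I₃ = I₂ cos²(92° − 40°) = 0.04274 I₀ · cos²(52°) = 0.0162 I₀.
Ratio = 0.0162 / 0.1333 = 0.1215.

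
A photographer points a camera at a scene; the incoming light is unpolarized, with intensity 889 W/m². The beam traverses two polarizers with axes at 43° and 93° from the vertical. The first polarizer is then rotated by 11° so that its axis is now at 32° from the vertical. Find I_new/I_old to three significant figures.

I_new/I_old ≈ 0.569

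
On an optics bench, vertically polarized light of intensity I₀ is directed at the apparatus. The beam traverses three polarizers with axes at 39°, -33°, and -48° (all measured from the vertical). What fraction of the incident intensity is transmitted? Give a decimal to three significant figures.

I₁ = I₀ cos²(39° − 0°) = I₀ cos²(39°) = 0.604 I₀.
I₂ = I₁ cos²(-33° − 39°) = 0.604 I₀ · cos²(72°) = 0.05767 I₀.
I₃ = I₂ cos²(-48° + 33°) = 0.05767 I₀ · cos²(15°) = 0.05381 I₀.
Transmitted fraction = 0.05381.

≈ 0.0538 I₀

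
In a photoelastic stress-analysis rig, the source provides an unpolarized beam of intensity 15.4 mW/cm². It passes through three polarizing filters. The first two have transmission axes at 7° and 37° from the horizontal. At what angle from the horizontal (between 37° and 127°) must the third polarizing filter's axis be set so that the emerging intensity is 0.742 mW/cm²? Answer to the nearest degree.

Unpolarized light through the first polarizer → I₁ = ½ I₀, now polarized at 7°.
I₂ = I₁ cos²(37° − 7°) = 0.5 I₀ · cos²(30°) = 0.375 I₀.
Target fraction: 0.742 / 15.4 mW/cm² = 0.04818 of I₀.
Need I₃/I₀ = 0.04818, so cos²(θ − 37°) = 0.04818 / 0.375 = 0.1285.
θ − 37° = arccos(√0.1285) = 69.0°, giving θ ≈ 37 + 69.0 = 106.0°.

θ ≈ 106°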